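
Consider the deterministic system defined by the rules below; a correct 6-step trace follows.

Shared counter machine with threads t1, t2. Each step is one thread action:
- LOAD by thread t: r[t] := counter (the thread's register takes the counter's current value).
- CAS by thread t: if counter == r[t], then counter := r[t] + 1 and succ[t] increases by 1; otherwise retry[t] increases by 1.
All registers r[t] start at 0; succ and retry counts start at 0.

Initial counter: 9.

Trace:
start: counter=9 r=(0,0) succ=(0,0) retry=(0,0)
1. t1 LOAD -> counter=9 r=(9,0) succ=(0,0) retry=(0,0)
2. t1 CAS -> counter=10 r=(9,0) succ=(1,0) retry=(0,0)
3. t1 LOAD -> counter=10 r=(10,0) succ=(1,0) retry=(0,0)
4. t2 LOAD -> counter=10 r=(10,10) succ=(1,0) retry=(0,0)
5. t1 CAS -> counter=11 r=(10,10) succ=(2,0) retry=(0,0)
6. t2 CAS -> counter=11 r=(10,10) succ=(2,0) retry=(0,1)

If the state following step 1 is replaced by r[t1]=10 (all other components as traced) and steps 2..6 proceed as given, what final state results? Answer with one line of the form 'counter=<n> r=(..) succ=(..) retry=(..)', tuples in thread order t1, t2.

state after step 1 := counter=9 r=(10,0) succ=(0,0) retry=(0,0)
2. t1 CAS -> counter=9 r=(10,0) succ=(0,0) retry=(1,0)
3. t1 LOAD -> counter=9 r=(9,0) succ=(0,0) retry=(1,0)
4. t2 LOAD -> counter=9 r=(9,9) succ=(0,0) retry=(1,0)
5. t1 CAS -> counter=10 r=(9,9) succ=(1,0) retry=(1,0)
6. t2 CAS -> counter=10 r=(9,9) succ=(1,0) retry=(1,1)

counter=10 r=(9,9) succ=(1,0) retry=(1,1)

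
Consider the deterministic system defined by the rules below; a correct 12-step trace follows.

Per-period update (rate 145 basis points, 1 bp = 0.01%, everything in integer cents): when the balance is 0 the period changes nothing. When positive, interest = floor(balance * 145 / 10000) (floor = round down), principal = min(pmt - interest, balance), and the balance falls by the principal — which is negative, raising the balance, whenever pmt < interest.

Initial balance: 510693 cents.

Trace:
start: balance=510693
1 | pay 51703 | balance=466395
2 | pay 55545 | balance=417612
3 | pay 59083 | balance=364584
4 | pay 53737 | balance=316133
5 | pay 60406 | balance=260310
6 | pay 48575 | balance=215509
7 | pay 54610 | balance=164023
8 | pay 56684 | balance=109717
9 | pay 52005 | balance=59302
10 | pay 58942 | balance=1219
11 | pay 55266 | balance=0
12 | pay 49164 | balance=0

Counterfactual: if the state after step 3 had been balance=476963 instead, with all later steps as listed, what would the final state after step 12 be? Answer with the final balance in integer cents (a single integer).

23948

state after step 3 := balance=476963
4 | pay 53737 | balance=430141
5 | pay 60406 | balance=375972
6 | pay 48575 | balance=332848
7 | pay 54610 | balance=283064
8 | pay 56684 | balance=230484
9 | pay 52005 | balance=181821
10 | pay 58942 | balance=125515
11 | pay 55266 | balance=72068
12 | pay 49164 | balance=23948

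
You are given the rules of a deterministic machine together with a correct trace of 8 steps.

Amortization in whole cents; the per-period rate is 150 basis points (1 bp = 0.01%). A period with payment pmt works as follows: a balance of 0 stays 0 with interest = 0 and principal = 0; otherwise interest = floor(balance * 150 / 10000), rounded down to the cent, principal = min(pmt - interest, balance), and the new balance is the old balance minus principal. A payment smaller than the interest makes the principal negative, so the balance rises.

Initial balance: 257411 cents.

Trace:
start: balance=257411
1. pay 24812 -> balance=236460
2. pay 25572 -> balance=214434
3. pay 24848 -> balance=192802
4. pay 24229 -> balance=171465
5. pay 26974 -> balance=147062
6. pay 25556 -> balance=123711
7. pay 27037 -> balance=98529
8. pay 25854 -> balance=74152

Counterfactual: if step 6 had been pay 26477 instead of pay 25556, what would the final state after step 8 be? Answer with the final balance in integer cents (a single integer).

(re-executing from step 6 with the substitution; state before step 6: balance=147062)
6. pay 26477 -> balance=122790
7. pay 27037 -> balance=97594
8. pay 25854 -> balance=73203

73203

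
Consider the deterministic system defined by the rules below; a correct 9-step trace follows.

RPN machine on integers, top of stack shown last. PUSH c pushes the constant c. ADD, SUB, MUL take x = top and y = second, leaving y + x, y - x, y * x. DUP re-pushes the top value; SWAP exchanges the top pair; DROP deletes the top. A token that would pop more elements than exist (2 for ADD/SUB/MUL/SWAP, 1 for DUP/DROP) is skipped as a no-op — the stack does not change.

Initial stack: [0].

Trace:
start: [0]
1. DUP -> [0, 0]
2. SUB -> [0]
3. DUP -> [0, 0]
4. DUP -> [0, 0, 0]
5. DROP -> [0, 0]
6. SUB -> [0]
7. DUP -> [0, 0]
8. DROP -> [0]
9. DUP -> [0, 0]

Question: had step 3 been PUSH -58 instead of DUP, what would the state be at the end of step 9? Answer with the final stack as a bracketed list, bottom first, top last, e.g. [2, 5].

(re-executing from step 3 with the substitution; state before step 3: [0])
3. PUSH -58 -> [0, -58]
4. DUP -> [0, -58, -58]
5. DROP -> [0, -58]
6. SUB -> [58]
7. DUP -> [58, 58]
8. DROP -> [58]
9. DUP -> [58, 58]

[58, 58]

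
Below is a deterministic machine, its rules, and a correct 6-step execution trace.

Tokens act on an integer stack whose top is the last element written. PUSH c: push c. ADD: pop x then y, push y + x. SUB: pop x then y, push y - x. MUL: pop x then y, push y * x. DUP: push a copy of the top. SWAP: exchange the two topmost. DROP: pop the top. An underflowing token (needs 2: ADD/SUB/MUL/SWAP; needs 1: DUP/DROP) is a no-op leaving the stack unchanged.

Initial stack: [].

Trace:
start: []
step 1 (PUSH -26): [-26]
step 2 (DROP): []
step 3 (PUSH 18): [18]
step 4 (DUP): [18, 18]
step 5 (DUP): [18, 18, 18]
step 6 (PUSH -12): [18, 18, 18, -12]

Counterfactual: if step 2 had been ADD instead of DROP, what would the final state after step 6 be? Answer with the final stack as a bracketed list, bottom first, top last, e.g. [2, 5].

[-26, 18, 18, 18, -12]

(re-executing from step 2 with the substitution; state before step 2: [-26])
step 2 (ADD): [-26]
step 3 (PUSH 18): [-26, 18]
step 4 (DUP): [-26, 18, 18]
step 5 (DUP): [-26, 18, 18, 18]
step 6 (PUSH -12): [-26, 18, 18, 18, -12]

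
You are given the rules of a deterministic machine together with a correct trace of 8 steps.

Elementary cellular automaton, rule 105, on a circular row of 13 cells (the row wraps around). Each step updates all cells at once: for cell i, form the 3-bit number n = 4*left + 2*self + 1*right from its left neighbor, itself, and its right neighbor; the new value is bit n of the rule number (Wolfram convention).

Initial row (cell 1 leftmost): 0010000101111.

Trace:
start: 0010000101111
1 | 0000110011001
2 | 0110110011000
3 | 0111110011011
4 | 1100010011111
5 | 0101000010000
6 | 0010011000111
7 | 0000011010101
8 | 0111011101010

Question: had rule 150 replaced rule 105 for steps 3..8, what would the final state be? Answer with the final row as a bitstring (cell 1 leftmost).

0111011101010

(re-executing steps 3..8 under rule 150; state before step 3: 0110110011000)
3 | 1000001100100
4 | 1100010011111
5 | 1010111101111
6 | 0010011000111
7 | 1111100101010
8 | 0111011101010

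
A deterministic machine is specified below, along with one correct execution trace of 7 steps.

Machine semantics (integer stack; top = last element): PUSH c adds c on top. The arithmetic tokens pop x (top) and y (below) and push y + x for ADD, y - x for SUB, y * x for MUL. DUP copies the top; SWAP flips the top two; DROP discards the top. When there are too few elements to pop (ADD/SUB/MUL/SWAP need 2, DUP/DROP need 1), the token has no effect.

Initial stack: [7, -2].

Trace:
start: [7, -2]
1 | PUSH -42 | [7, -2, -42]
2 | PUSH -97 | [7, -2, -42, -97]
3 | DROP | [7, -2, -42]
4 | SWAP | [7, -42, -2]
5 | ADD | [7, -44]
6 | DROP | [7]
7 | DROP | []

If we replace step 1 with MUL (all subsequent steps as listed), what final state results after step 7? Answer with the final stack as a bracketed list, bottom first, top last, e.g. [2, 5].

[]

(re-executing from step 1 with the substitution; state before step 1: [7, -2])
1 | MUL | [-14]
2 | PUSH -97 | [-14, -97]
3 | DROP | [-14]
4 | SWAP | [-14]
5 | ADD | [-14]
6 | DROP | []
7 | DROP | []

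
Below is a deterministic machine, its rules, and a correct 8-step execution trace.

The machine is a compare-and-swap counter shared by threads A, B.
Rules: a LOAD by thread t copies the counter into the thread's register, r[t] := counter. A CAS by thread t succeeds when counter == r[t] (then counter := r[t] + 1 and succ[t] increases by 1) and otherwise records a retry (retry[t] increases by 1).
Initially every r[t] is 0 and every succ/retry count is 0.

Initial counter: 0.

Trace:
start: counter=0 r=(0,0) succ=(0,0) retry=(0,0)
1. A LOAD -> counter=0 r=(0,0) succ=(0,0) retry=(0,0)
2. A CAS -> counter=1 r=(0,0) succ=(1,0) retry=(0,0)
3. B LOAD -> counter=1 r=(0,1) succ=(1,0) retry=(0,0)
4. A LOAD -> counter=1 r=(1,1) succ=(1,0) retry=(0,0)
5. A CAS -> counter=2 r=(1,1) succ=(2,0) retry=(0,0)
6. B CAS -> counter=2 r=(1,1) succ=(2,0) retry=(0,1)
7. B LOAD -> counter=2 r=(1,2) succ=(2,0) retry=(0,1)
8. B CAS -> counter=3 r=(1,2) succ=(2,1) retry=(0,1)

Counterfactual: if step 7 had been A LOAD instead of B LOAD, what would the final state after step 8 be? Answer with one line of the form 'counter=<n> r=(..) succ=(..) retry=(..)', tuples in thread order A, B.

counter=2 r=(2,1) succ=(2,0) retry=(0,2)

(re-executing from step 7 with the substitution; state before step 7: counter=2 r=(1,1) succ=(2,0) retry=(0,1))
7. A LOAD -> counter=2 r=(2,1) succ=(2,0) retry=(0,1)
8. B CAS -> counter=2 r=(2,1) succ=(2,0) retry=(0,2)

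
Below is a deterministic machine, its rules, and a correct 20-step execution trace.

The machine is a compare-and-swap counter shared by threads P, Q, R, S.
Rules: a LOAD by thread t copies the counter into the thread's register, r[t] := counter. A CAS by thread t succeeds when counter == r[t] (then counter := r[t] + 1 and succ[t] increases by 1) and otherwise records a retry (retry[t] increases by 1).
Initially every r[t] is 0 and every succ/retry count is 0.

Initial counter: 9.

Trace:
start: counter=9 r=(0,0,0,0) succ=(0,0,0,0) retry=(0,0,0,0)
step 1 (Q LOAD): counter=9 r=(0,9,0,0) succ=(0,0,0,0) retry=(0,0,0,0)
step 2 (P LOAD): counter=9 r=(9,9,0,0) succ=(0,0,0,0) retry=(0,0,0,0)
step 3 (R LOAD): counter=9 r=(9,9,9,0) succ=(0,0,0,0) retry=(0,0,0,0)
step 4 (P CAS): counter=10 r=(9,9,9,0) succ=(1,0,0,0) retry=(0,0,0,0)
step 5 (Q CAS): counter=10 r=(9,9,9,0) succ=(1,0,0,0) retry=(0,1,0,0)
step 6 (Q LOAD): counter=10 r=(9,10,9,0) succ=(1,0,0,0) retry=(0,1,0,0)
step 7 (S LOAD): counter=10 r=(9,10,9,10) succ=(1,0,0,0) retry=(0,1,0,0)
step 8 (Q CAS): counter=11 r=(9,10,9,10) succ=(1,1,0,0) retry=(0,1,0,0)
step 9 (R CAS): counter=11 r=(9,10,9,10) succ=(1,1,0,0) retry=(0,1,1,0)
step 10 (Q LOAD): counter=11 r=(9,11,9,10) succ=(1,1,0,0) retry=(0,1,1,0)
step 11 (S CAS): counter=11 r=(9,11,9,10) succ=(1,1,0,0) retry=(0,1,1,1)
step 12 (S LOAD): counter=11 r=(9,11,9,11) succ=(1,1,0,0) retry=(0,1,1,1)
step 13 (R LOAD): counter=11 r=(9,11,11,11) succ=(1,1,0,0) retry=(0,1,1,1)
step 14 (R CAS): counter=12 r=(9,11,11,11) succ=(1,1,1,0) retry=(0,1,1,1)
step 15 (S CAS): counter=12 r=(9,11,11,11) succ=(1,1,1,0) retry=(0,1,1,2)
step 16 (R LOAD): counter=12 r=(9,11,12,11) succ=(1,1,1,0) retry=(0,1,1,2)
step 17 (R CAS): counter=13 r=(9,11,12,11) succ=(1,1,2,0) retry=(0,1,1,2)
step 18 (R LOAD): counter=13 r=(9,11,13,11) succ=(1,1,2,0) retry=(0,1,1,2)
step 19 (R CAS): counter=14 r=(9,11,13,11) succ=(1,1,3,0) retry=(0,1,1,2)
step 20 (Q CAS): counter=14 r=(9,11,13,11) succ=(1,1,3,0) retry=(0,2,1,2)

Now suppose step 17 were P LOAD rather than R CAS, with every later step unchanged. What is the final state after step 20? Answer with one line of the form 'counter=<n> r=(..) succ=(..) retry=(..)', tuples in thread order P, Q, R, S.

(re-executing from step 17 with the substitution; state before step 17: counter=12 r=(9,11,12,11) succ=(1,1,1,0) retry=(0,1,1,2))
step 17 (P LOAD): counter=12 r=(12,11,12,11) succ=(1,1,1,0) retry=(0,1,1,2)
step 18 (R LOAD): counter=12 r=(12,11,12,11) succ=(1,1,1,0) retry=(0,1,1,2)
step 19 (R CAS): counter=13 r=(12,11,12,11) succ=(1,1,2,0) retry=(0,1,1,2)
step 20 (Q CAS): counter=13 r=(12,11,12,11) succ=(1,1,2,0) retry=(0,2,1,2)

counter=13 r=(12,11,12,11) succ=(1,1,2,0) retry=(0,2,1,2)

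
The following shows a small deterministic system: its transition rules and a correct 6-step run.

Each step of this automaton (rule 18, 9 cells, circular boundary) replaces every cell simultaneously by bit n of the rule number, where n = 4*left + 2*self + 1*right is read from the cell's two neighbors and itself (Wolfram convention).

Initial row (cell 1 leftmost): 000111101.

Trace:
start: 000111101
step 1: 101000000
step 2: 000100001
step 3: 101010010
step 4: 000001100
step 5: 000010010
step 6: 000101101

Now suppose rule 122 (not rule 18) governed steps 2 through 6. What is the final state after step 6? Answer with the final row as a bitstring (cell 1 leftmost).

010110011

(re-executing steps 2..6 under rule 122; state before step 2: 101000000)
step 2: 010100001
step 3: 101010010
step 4: 010101101
step 5: 101011110
step 6: 010110011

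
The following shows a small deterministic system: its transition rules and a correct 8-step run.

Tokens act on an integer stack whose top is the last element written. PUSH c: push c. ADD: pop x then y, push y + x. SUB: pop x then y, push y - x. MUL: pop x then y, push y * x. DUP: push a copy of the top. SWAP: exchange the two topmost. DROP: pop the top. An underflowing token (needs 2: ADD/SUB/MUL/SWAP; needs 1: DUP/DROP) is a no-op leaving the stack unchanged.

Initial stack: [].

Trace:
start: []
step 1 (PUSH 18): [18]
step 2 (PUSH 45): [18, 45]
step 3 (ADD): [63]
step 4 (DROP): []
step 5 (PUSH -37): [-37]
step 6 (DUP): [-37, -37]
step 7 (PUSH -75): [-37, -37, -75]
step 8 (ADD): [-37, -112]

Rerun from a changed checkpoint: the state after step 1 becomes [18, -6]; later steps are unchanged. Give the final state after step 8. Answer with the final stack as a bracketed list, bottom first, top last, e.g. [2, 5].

[18, -37, -112]

state after step 1 := [18, -6]
step 2 (PUSH 45): [18, -6, 45]
step 3 (ADD): [18, 39]
step 4 (DROP): [18]
step 5 (PUSH -37): [18, -37]
step 6 (DUP): [18, -37, -37]
step 7 (PUSH -75): [18, -37, -37, -75]
step 8 (ADD): [18, -37, -112]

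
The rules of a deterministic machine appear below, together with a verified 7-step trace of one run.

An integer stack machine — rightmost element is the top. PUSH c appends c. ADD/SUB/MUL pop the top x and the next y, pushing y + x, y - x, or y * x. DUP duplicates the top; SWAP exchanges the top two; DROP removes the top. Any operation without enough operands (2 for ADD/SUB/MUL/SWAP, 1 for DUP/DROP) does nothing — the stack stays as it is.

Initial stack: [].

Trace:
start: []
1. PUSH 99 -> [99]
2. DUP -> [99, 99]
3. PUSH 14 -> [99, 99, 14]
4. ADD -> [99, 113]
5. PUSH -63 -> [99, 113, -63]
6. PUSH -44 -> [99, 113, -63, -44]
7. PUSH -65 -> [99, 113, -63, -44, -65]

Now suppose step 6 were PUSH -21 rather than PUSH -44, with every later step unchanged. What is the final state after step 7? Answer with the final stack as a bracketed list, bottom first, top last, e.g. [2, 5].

(re-executing from step 6 with the substitution; state before step 6: [99, 113, -63])
6. PUSH -21 -> [99, 113, -63, -21]
7. PUSH -65 -> [99, 113, -63, -21, -65]

[99, 113, -63, -21, -65]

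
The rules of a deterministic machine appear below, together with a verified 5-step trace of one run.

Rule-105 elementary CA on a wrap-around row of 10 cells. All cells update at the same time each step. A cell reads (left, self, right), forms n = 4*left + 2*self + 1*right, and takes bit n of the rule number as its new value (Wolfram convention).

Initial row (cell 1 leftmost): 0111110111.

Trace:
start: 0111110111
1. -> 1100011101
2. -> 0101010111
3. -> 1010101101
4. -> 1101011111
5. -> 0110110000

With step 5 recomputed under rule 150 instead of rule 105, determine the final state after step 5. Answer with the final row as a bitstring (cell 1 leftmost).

(re-executing step 5 under rule 150; state before step 5: 1101011111)
5. -> 1001001111

1001001111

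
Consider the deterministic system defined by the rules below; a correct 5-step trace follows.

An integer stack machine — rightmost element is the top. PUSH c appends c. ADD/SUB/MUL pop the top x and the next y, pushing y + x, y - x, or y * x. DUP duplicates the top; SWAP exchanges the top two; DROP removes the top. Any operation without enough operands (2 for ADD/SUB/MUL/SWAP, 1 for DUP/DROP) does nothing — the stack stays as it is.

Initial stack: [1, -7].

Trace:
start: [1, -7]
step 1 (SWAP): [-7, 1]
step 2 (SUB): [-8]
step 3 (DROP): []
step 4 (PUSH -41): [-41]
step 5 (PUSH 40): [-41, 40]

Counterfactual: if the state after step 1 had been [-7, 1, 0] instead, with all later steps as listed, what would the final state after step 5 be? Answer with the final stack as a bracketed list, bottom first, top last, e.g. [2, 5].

state after step 1 := [-7, 1, 0]
step 2 (SUB): [-7, 1]
step 3 (DROP): [-7]
step 4 (PUSH -41): [-7, -41]
step 5 (PUSH 40): [-7, -41, 40]

[-7, -41, 40]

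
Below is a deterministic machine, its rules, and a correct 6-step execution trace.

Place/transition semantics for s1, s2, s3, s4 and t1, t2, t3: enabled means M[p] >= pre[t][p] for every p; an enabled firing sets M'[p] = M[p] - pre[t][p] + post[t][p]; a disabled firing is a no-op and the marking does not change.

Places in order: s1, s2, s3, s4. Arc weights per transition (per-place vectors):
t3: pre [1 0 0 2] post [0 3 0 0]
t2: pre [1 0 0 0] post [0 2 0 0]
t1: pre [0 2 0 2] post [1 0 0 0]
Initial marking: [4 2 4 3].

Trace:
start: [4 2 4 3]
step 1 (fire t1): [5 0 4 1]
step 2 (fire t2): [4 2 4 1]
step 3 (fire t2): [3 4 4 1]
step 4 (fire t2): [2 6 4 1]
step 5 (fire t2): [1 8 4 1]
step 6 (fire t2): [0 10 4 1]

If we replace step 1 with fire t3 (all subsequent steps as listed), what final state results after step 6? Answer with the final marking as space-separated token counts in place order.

(re-executing from step 1 with the substitution; state before step 1: [4 2 4 3])
step 1 (fire t3): [3 5 4 1]
step 2 (fire t2): [2 7 4 1]
step 3 (fire t2): [1 9 4 1]
step 4 (fire t2): [0 11 4 1]
step 5 (fire t2): [0 11 4 1]
step 6 (fire t2): [0 11 4 1]

0 11 4 1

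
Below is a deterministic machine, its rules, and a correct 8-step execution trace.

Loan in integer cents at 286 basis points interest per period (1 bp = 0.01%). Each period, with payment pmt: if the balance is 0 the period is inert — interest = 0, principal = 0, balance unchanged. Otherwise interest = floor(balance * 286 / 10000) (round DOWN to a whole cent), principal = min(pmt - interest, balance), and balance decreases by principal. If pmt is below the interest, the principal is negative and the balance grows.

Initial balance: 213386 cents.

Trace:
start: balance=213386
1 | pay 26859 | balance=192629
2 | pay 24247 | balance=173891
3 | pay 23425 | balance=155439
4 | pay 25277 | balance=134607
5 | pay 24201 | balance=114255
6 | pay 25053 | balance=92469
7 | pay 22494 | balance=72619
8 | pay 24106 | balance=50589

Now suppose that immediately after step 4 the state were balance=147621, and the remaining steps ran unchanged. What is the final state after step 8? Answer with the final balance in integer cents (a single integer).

state after step 4 := balance=147621
5 | pay 24201 | balance=127641
6 | pay 25053 | balance=106238
7 | pay 22494 | balance=86782
8 | pay 24106 | balance=65157

65157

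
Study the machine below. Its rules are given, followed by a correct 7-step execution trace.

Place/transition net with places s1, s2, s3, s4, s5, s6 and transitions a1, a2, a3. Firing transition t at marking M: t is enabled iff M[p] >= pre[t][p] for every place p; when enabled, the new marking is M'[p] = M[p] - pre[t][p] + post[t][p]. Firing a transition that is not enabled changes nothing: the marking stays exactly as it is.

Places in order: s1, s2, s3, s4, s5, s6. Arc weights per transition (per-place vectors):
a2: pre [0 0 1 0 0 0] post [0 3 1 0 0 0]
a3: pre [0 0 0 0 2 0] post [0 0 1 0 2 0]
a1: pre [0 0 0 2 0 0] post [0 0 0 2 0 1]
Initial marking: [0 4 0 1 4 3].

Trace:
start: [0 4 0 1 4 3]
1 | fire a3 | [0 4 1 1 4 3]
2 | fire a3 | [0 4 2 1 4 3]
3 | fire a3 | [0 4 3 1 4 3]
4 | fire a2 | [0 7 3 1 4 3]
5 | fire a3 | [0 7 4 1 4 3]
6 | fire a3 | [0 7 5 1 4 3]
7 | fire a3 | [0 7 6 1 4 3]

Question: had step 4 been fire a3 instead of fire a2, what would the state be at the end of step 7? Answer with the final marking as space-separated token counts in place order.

(re-executing from step 4 with the substitution; state before step 4: [0 4 3 1 4 3])
4 | fire a3 | [0 4 4 1 4 3]
5 | fire a3 | [0 4 5 1 4 3]
6 | fire a3 | [0 4 6 1 4 3]
7 | fire a3 | [0 4 7 1 4 3]

0 4 7 1 4 3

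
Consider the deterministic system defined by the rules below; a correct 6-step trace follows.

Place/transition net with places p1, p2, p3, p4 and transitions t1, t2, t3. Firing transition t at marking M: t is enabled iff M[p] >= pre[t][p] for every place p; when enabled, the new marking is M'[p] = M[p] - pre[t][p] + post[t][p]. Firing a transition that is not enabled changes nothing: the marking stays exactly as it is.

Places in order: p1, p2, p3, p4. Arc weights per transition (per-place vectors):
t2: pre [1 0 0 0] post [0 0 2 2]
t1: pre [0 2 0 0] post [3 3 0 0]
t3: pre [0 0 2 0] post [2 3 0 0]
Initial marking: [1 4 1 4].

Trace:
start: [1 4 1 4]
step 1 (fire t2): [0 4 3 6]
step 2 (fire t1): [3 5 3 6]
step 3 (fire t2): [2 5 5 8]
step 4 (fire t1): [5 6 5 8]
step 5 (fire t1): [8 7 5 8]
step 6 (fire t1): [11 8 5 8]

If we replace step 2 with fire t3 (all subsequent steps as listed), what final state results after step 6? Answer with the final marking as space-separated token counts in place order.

10 10 3 8

(re-executing from step 2 with the substitution; state before step 2: [0 4 3 6])
step 2 (fire t3): [2 7 1 6]
step 3 (fire t2): [1 7 3 8]
step 4 (fire t1): [4 8 3 8]
step 5 (fire t1): [7 9 3 8]
step 6 (fire t1): [10 10 3 8]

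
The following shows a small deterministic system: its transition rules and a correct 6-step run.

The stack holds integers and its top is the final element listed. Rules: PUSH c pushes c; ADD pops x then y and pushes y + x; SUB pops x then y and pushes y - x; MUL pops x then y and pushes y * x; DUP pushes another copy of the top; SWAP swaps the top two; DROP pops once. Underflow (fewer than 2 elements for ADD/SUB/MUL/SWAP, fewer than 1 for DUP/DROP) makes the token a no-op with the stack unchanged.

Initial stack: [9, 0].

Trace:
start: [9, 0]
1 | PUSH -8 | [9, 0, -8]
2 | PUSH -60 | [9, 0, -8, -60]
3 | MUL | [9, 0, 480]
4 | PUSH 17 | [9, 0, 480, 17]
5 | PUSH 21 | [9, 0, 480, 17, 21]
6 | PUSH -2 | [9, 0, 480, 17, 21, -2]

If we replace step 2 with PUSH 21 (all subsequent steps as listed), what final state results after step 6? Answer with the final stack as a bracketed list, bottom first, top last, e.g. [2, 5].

[9, 0, -168, 17, 21, -2]

(re-executing from step 2 with the substitution; state before step 2: [9, 0, -8])
2 | PUSH 21 | [9, 0, -8, 21]
3 | MUL | [9, 0, -168]
4 | PUSH 17 | [9, 0, -168, 17]
5 | PUSH 21 | [9, 0, -168, 17, 21]
6 | PUSH -2 | [9, 0, -168, 17, 21, -2]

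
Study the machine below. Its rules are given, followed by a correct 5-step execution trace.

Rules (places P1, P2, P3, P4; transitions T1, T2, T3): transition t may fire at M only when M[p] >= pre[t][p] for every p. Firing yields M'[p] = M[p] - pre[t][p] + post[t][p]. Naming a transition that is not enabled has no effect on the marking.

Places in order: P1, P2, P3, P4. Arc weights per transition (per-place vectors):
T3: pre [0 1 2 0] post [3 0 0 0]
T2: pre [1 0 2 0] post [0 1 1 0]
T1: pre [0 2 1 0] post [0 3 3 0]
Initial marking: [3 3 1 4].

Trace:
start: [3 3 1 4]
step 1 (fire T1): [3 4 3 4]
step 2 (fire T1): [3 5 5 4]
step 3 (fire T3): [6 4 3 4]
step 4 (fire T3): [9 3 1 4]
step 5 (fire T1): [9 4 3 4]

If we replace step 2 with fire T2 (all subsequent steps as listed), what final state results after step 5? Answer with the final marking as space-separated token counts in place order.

(re-executing from step 2 with the substitution; state before step 2: [3 4 3 4])
step 2 (fire T2): [2 5 2 4]
step 3 (fire T3): [5 4 0 4]
step 4 (fire T3): [5 4 0 4]
step 5 (fire T1): [5 4 0 4]

5 4 0 4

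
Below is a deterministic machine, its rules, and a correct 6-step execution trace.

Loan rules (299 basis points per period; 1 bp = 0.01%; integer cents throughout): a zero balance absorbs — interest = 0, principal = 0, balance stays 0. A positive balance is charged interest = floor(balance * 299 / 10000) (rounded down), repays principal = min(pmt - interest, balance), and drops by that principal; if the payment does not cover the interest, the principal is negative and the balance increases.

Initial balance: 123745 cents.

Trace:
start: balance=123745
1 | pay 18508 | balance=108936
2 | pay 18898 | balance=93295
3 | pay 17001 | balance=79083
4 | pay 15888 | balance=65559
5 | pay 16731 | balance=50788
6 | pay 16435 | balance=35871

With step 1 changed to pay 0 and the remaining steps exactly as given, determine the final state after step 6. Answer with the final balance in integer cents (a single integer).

57316

(re-executing from step 1 with the substitution; state before step 1: balance=123745)
1 | pay 0 | balance=127444
2 | pay 18898 | balance=112356
3 | pay 17001 | balance=98714
4 | pay 15888 | balance=85777
5 | pay 16731 | balance=71610
6 | pay 16435 | balance=57316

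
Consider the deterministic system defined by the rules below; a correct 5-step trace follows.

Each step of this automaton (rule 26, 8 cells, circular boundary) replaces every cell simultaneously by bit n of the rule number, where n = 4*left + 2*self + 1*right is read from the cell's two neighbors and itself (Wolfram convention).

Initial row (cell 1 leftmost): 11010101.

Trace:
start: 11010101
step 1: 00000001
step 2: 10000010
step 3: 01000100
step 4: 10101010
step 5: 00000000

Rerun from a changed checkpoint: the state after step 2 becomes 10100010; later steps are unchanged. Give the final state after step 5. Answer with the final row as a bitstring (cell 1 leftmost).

01010101

state after step 2 := 10100010
step 3: 00010100
step 4: 00100010
step 5: 01010101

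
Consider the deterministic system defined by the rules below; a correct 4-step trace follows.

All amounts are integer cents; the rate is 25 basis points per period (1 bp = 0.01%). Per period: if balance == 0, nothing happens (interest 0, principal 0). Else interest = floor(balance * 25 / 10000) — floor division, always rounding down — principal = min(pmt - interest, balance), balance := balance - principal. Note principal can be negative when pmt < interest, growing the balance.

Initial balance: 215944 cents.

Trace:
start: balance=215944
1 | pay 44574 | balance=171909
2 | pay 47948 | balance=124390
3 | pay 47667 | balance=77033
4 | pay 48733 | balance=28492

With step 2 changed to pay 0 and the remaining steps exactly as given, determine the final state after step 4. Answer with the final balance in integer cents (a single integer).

(re-executing from step 2 with the substitution; state before step 2: balance=171909)
2 | pay 0 | balance=172338
3 | pay 47667 | balance=125101
4 | pay 48733 | balance=76680

76680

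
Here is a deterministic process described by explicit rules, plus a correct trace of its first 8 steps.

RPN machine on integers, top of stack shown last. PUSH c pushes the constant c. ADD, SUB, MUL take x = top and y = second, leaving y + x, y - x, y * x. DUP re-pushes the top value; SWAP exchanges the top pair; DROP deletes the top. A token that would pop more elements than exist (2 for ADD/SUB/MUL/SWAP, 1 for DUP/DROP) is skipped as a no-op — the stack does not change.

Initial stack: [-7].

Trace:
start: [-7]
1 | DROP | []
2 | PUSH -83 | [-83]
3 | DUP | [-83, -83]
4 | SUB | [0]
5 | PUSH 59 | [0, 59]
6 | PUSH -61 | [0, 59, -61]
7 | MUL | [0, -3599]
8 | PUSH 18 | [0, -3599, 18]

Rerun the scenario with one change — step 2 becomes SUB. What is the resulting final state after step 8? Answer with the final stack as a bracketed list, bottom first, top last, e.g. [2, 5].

(re-executing from step 2 with the substitution; state before step 2: [])
2 | SUB | []
3 | DUP | []
4 | SUB | []
5 | PUSH 59 | [59]
6 | PUSH -61 | [59, -61]
7 | MUL | [-3599]
8 | PUSH 18 | [-3599, 18]

[-3599, 18]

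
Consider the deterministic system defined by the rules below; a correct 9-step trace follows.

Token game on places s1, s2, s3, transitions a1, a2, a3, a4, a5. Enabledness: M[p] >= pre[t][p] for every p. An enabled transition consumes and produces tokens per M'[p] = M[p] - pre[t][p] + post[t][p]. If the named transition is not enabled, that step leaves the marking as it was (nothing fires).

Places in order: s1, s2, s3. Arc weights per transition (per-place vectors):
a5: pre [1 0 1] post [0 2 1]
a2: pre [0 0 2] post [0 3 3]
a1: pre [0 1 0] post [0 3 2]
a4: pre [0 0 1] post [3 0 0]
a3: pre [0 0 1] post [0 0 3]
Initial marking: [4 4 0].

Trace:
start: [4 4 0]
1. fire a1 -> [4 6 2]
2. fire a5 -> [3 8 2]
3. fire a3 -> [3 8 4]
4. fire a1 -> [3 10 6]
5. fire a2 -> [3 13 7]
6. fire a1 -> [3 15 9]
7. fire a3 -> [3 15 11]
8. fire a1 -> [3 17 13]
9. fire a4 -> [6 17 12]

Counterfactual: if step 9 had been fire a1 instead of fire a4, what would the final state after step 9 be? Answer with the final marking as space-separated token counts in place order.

3 19 15

(re-executing from step 9 with the substitution; state before step 9: [3 17 13])
9. fire a1 -> [3 19 15]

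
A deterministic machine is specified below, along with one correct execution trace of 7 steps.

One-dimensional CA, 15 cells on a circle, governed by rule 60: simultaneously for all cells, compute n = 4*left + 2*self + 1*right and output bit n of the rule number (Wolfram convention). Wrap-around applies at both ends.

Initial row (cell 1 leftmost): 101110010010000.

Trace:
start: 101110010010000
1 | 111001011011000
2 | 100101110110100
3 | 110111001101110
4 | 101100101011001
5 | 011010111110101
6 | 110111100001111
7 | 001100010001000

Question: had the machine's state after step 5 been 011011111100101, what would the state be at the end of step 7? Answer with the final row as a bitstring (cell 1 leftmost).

001101000011100

state after step 5 := 011011111100101
6 | 110110000010111
7 | 001101000011100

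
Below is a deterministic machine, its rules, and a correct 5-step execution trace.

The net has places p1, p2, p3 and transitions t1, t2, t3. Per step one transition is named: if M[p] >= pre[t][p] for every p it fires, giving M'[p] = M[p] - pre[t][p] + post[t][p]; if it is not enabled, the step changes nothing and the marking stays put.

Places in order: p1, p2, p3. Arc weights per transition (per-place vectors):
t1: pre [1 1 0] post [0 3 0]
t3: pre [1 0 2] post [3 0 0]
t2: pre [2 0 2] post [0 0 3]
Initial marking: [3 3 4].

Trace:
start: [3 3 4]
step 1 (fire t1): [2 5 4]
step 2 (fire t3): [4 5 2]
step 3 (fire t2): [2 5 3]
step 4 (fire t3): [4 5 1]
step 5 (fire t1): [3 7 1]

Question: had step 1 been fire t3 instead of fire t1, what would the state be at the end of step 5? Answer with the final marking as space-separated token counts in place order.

(re-executing from step 1 with the substitution; state before step 1: [3 3 4])
step 1 (fire t3): [5 3 2]
step 2 (fire t3): [7 3 0]
step 3 (fire t2): [7 3 0]
step 4 (fire t3): [7 3 0]
step 5 (fire t1): [6 5 0]

6 5 0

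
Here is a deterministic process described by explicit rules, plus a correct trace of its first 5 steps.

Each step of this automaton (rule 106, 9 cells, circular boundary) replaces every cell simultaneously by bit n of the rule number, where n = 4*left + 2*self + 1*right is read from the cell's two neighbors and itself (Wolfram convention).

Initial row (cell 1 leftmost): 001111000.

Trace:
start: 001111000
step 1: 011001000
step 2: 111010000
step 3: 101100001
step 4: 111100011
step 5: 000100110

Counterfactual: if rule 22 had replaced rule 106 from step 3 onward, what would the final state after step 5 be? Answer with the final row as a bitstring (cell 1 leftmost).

(re-executing steps 3..5 under rule 22; state before step 3: 111010000)
step 3: 000011001
step 4: 100100111
step 5: 011111000

011111000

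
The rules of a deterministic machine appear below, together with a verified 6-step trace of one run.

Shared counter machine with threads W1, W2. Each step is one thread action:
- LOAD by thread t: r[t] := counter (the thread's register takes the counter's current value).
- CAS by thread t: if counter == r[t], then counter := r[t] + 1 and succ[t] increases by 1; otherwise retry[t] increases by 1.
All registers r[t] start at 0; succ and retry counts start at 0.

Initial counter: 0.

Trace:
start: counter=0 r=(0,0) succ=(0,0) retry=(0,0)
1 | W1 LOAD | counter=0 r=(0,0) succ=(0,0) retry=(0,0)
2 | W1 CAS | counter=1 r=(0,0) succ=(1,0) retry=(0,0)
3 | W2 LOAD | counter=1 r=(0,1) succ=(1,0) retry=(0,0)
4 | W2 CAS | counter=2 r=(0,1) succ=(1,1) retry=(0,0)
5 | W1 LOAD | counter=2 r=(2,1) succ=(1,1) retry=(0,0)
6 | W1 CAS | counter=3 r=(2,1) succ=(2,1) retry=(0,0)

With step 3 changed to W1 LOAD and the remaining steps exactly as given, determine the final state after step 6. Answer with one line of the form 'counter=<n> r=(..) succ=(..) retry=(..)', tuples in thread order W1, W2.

counter=2 r=(1,0) succ=(2,0) retry=(0,1)

(re-executing from step 3 with the substitution; state before step 3: counter=1 r=(0,0) succ=(1,0) retry=(0,0))
3 | W1 LOAD | counter=1 r=(1,0) succ=(1,0) retry=(0,0)
4 | W2 CAS | counter=1 r=(1,0) succ=(1,0) retry=(0,1)
5 | W1 LOAD | counter=1 r=(1,0) succ=(1,0) retry=(0,1)
6 | W1 CAS | counter=2 r=(1,0) succ=(2,0) retry=(0,1)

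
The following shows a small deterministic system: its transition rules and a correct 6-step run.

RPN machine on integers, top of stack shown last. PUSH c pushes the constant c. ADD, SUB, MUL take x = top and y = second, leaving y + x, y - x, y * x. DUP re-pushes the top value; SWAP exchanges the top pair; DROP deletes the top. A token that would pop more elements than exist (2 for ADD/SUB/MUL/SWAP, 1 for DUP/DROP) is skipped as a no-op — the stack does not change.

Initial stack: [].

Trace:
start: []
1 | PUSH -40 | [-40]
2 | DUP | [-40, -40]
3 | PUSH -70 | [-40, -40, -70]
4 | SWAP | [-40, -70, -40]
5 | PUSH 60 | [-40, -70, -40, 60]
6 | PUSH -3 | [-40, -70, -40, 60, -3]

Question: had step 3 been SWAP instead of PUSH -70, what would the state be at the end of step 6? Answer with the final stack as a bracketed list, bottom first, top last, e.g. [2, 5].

(re-executing from step 3 with the substitution; state before step 3: [-40, -40])
3 | SWAP | [-40, -40]
4 | SWAP | [-40, -40]
5 | PUSH 60 | [-40, -40, 60]
6 | PUSH -3 | [-40, -40, 60, -3]

[-40, -40, 60, -3]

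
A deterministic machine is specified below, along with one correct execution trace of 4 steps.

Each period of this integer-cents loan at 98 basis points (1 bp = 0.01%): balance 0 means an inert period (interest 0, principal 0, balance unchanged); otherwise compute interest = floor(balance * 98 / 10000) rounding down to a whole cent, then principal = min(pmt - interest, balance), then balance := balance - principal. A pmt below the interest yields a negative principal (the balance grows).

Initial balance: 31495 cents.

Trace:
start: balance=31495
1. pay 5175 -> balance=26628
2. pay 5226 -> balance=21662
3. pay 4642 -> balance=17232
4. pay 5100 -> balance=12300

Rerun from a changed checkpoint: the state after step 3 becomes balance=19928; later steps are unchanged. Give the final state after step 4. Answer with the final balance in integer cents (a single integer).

15023

state after step 3 := balance=19928
4. pay 5100 -> balance=15023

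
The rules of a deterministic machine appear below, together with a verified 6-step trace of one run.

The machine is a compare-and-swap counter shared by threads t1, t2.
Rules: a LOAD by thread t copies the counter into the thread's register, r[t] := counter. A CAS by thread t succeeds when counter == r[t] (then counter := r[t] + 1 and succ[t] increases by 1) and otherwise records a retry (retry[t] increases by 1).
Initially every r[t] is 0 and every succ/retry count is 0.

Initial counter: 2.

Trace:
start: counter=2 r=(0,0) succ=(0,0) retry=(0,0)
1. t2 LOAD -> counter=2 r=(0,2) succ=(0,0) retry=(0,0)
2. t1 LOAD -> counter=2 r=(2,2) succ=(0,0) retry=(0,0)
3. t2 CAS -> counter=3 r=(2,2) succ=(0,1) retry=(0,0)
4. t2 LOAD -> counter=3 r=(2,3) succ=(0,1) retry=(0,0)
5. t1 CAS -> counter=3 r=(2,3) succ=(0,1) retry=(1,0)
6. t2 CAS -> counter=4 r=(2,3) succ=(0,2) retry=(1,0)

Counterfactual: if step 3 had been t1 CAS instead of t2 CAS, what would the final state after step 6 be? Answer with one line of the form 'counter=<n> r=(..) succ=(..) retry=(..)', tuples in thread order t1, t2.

(re-executing from step 3 with the substitution; state before step 3: counter=2 r=(2,2) succ=(0,0) retry=(0,0))
3. t1 CAS -> counter=3 r=(2,2) succ=(1,0) retry=(0,0)
4. t2 LOAD -> counter=3 r=(2,3) succ=(1,0) retry=(0,0)
5. t1 CAS -> counter=3 r=(2,3) succ=(1,0) retry=(1,0)
6. t2 CAS -> counter=4 r=(2,3) succ=(1,1) retry=(1,0)

counter=4 r=(2,3) succ=(1,1) retry=(1,0)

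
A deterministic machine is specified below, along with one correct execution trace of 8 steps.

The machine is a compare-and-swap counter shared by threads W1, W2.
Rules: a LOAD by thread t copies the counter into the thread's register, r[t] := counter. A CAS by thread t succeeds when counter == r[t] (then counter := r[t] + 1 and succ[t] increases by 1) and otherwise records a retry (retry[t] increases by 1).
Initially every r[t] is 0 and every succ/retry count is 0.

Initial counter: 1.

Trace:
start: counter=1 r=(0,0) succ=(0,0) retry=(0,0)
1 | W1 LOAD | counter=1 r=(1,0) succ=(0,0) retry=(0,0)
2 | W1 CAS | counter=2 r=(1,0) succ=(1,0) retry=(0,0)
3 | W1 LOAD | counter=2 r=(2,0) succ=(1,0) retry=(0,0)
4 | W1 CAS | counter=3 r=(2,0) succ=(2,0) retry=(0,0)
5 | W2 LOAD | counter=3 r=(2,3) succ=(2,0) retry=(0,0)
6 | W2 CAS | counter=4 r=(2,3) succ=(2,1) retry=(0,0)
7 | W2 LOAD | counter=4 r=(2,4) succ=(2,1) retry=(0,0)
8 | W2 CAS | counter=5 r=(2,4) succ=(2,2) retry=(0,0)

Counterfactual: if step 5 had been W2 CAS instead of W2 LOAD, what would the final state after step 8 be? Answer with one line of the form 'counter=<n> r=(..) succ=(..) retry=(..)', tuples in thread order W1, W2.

counter=4 r=(2,3) succ=(2,1) retry=(0,2)

(re-executing from step 5 with the substitution; state before step 5: counter=3 r=(2,0) succ=(2,0) retry=(0,0))
5 | W2 CAS | counter=3 r=(2,0) succ=(2,0) retry=(0,1)
6 | W2 CAS | counter=3 r=(2,0) succ=(2,0) retry=(0,2)
7 | W2 LOAD | counter=3 r=(2,3) succ=(2,0) retry=(0,2)
8 | W2 CAS | counter=4 r=(2,3) succ=(2,1) retry=(0,2)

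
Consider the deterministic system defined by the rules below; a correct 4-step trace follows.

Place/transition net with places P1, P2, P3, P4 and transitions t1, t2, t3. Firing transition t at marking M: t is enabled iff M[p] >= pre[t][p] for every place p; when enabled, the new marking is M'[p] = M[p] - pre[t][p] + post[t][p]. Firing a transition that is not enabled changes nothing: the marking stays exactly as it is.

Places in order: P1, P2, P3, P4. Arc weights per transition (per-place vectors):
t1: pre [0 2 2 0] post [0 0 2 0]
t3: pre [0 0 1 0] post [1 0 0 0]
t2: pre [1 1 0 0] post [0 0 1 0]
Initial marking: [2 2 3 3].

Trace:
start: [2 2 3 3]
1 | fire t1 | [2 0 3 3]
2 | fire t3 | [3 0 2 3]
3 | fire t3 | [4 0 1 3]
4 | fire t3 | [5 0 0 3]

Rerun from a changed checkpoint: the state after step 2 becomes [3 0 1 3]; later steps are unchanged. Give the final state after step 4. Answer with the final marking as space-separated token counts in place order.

state after step 2 := [3 0 1 3]
3 | fire t3 | [4 0 0 3]
4 | fire t3 | [4 0 0 3]

4 0 0 3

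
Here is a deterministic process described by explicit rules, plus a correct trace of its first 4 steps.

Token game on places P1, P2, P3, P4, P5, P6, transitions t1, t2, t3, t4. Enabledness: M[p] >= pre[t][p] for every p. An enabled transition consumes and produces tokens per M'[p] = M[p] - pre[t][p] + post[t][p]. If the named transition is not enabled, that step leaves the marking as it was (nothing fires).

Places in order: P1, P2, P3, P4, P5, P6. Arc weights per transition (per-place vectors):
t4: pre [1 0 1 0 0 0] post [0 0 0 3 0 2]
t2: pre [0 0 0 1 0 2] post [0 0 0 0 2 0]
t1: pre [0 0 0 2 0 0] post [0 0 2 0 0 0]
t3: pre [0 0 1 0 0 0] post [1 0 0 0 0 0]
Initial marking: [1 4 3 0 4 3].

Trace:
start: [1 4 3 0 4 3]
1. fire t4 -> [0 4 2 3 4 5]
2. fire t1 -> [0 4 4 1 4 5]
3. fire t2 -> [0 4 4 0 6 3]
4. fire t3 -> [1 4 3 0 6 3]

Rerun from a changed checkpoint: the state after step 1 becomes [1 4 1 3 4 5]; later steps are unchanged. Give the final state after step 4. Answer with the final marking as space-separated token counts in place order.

state after step 1 := [1 4 1 3 4 5]
2. fire t1 -> [1 4 3 1 4 5]
3. fire t2 -> [1 4 3 0 6 3]
4. fire t3 -> [2 4 2 0 6 3]

2 4 2 0 6 3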